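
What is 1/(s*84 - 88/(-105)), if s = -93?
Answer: -105/820172 ≈ -0.00012802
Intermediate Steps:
1/(s*84 - 88/(-105)) = 1/(-93*84 - 88/(-105)) = 1/(-7812 - 88*(-1/105)) = 1/(-7812 + 88/105) = 1/(-820172/105) = -105/820172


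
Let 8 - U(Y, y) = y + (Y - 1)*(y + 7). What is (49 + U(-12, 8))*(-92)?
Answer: -22448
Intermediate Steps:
U(Y, y) = 8 - y - (-1 + Y)*(7 + y) (U(Y, y) = 8 - (y + (Y - 1)*(y + 7)) = 8 - (y + (-1 + Y)*(7 + y)) = 8 + (-y - (-1 + Y)*(7 + y)) = 8 - y - (-1 + Y)*(7 + y))
(49 + U(-12, 8))*(-92) = (49 + (15 - 7*(-12) - 1*(-12)*8))*(-92) = (49 + (15 + 84 + 96))*(-92) = (49 + 195)*(-92) = 244*(-92) = -22448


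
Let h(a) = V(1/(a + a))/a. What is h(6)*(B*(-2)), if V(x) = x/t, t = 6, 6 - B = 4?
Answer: -1/108 ≈ -0.0092593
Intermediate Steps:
B = 2 (B = 6 - 1*4 = 6 - 4 = 2)
V(x) = x/6
h(a) = 1/(12*a**2) (h(a) = (1/(6*(a + a)))/a = (1/(6*((2*a))))/a = ((1/(2*a))/6)/a = (1/(12*a))/a = 1/(12*a**2))
h(6)*(B*(-2)) = ((1/12)/6**2)*(2*(-2)) = ((1/12)*(1/36))*(-4) = (1/432)*(-4) = -1/108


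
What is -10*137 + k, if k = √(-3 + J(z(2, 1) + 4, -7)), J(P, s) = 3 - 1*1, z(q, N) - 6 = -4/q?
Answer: -1370 + I ≈ -1370.0 + 1.0*I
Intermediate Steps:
z(q, N) = 6 - 4/q
J(P, s) = 2 (J(P, s) = 3 - 1 = 2)
k = I (k = √(-3 + 2) = √(-1) = I ≈ 1.0*I)
-10*137 + k = -10*137 + I = -1370 + I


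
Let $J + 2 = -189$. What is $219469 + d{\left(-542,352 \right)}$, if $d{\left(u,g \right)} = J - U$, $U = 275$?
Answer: $219003$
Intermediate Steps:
$J = -191$ ($J = -2 - 189 = -191$)
$d{\left(u,g \right)} = -466$ ($d{\left(u,g \right)} = -191 - 275 = -466$)
$219469 + d{\left(-542,352 \right)} = 219469 - 466 = 219003$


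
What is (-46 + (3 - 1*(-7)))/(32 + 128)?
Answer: -9/40 ≈ -0.22500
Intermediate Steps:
(-46 + (3 - 1*(-7)))/(32 + 128) = (-46 + (3 + 7))/160 = (-46 + 10)/160 = (1/160)*(-36) = -9/40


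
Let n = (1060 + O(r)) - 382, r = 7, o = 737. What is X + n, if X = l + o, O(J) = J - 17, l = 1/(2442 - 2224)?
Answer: 306291/218 ≈ 1405.0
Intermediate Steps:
l = 1/218 ≈ 0.0045872
O(J) = -17 + J
n = 668 (n = (1060 + (-17 + 7)) - 382 = (1060 - 10) - 382 = 1050 - 382 = 668)
X = 160667/218 (X = 1/218 + 737 = 160667/218 ≈ 737.00)
X + n = 160667/218 + 668 = 306291/218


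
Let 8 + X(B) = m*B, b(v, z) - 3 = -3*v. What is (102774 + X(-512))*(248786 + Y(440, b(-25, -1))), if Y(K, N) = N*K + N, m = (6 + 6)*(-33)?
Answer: 86517809312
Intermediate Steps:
m = -396 (m = 12*(-33) = -396)
b(v, z) = 3 - 3*v
Y(K, N) = N + K*N (Y(K, N) = K*N + N = N + K*N)
X(B) = -8 - 396*B
(102774 + X(-512))*(248786 + Y(440, b(-25, -1))) = (102774 + (-8 - 396*(-512)))*(248786 + (3 - 3*(-25))*(1 + 440)) = (102774 + (-8 + 202752))*(248786 + (3 + 75)*441) = (102774 + 202744)*(248786 + 78*441) = 305518*(248786 + 34398) = 305518*283184 = 86517809312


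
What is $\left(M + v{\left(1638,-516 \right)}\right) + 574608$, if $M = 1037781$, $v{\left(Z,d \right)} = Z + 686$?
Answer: $1614713$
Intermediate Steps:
$v{\left(Z,d \right)} = 686 + Z$
$\left(M + v{\left(1638,-516 \right)}\right) + 574608 = \left(1037781 + \left(686 + 1638\right)\right) + 574608 = \left(1037781 + 2324\right) + 574608 = 1040105 + 574608 = 1614713$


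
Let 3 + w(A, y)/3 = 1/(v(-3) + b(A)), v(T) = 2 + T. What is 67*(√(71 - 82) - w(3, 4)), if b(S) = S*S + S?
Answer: 6432/11 + 67*I*√11 ≈ 584.73 + 222.21*I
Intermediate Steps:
b(S) = S + S² (b(S) = S² + S = S + S²)
w(A, y) = -9 + 3/(-1 + A*(1 + A)) (w(A, y) = -9 + 3/((2 - 3) + A*(1 + A)) = -9 + 3/(-1 + A*(1 + A)))
67*(√(71 - 82) - w(3, 4)) = 67*(√(71 - 82) - 3*(4 - 3*3*(1 + 3))/(-1 + 3*(1 + 3))) = 67*(√(-11) - 3*(4 - 3*3*4)/(-1 + 3*4)) = 67*(I*√11 - 3*(4 - 36)/(-1 + 12)) = 67*(I*√11 - 3*(-32)/11) = 67*(I*√11 - 1*(-96/11)) = 67*(I*√11 + 96/11) = 67*(96/11 + I*√11) = 6432/11 + 67*I*√11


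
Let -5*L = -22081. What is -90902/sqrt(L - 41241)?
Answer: 45451*I*sqrt(230155)/46031 ≈ 473.7*I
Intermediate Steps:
L = 22081/5 (L = -1/5*(-22081) = 22081/5 ≈ 4416.2)
-90902/sqrt(L - 41241) = -90902/sqrt(22081/5 - 41241) = -90902*(-I*sqrt(230155)/92062) = -(-45451)*I*sqrt(230155)/46031 = 45451*I*sqrt(230155)/46031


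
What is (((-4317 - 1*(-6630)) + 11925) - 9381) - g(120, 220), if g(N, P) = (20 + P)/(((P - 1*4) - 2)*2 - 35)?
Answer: 636187/131 ≈ 4856.4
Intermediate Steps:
g(N, P) = (20 + P)/(-47 + 2*P) (g(N, P) = (20 + P)/(((P - 4) - 2)*2 - 35) = (20 + P)/(((-4 + P) - 2)*2 - 35) = (20 + P)/((-6 + P)*2 - 35) = (20 + P)/((-12 + 2*P) - 35) = (20 + P)/(-47 + 2*P))
(((-4317 - 1*(-6630)) + 11925) - 9381) - g(120, 220) = (((-4317 - 1*(-6630)) + 11925) - 9381) - (20 + 220)/(-47 + 2*220) = (((-4317 + 6630) + 11925) - 9381) - 240/(-47 + 440) = ((2313 + 11925) - 9381) - 240/393 = (14238 - 9381) - 240/393 = 4857 - 1*80/131 = 4857 - 80/131 = 636187/131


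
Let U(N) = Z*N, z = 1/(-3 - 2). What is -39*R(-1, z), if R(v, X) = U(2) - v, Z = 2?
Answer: -195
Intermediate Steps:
z = -⅕ (z = 1/(-5) = -⅕ ≈ -0.20000)
U(N) = 2*N
R(v, X) = 4 - v (R(v, X) = 2*2 - v = 4 - v)
-39*R(-1, z) = -39*(4 - 1*(-1)) = -39*(4 + 1) = -39*5 = -195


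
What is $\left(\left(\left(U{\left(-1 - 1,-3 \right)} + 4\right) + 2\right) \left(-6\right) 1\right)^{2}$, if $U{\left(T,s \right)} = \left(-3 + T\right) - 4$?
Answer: $324$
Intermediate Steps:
$U{\left(T,s \right)} = -7 + T$
$\left(\left(\left(U{\left(-1 - 1,-3 \right)} + 4\right) + 2\right) \left(-6\right) 1\right)^{2} = \left(\left(\left(\left(-7 - 2\right) + 4\right) + 2\right) \left(-6\right) 1\right)^{2} = \left(\left(\left(-9 + 4\right) + 2\right) \left(-6\right) 1\right)^{2} = \left(\left(-5 + 2\right) \left(-6\right) 1\right)^{2} = \left(\left(-3\right) \left(-6\right) 1\right)^{2} = \left(18 \cdot 1\right)^{2} = 18^{2} = 324$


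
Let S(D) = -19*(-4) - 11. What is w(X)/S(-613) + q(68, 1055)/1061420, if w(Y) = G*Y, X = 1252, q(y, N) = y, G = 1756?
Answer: 116677230573/3449615 ≈ 33823.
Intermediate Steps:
S(D) = 65 (S(D) = 76 - 11 = 65)
w(Y) = 1756*Y
w(X)/S(-613) + q(68, 1055)/1061420 = (1756*1252)/65 + 68/1061420 = 2198512*(1/65) + 68*(1/1061420) = 2198512/65 + 17/265355 = 116677230573/3449615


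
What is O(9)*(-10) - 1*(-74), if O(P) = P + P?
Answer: -106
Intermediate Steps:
O(P) = 2*P
O(9)*(-10) - 1*(-74) = (2*9)*(-10) - 1*(-74) = 18*(-10) + 74 = -180 + 74 = -106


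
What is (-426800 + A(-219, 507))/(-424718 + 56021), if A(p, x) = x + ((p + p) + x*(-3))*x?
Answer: 1419506/368697 ≈ 3.8501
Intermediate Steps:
A(p, x) = x + x*(-3*x + 2*p) (A(p, x) = x + (2*p - 3*x)*x = x + (-3*x + 2*p)*x = x + x*(-3*x + 2*p))
(-426800 + A(-219, 507))/(-424718 + 56021) = (-426800 + 507*(1 - 3*507 + 2*(-219)))/(-424718 + 56021) = (-426800 + 507*(1 - 1521 - 438))/(-368697) = (-426800 + 507*(-1958))*(-1/368697) = (-426800 - 992706)*(-1/368697) = -1419506*(-1/368697) = 1419506/368697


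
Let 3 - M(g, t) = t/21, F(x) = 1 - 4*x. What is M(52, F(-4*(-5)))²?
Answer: 20164/441 ≈ 45.723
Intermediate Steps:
M(g, t) = 3 - t/21
M(52, F(-4*(-5)))² = (3 - (1 - (-16)*(-5))/21)² = (3 - (1 - 4*20)/21)² = (3 - (1 - 80)/21)² = (3 - 1/21*(-79))² = (3 + 79/21)² = (142/21)² = 20164/441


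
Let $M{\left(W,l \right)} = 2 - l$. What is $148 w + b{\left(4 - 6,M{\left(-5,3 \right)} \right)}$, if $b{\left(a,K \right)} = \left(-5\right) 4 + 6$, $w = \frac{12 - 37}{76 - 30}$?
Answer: $- \frac{2172}{23} \approx -94.435$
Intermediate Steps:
$w = - \frac{25}{46} \approx -0.54348$
$b{\left(a,K \right)} = -14$ ($b{\left(a,K \right)} = -20 + 6 = -14$)
$148 w + b{\left(4 - 6,M{\left(-5,3 \right)} \right)} = 148 \left(- \frac{25}{46}\right) - 14 = - \frac{1850}{23} - 14 = - \frac{2172}{23}$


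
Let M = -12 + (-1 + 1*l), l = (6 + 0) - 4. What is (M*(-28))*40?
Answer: 12320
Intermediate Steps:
l = 2 (l = 6 - 4 = 2)
M = -11 (M = -12 + (-1 + 1*2) = -12 + (-1 + 2) = -12 + 1 = -11)
(M*(-28))*40 = -11*(-28)*40 = 308*40 = 12320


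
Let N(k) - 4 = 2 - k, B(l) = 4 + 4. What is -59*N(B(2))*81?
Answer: 9558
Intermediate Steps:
B(l) = 8
N(k) = 6 - k (N(k) = 4 + (2 - k) = 6 - k)
-59*N(B(2))*81 = -59*(6 - 1*8)*81 = -59*(6 - 8)*81 = -59*(-2)*81 = 118*81 = 9558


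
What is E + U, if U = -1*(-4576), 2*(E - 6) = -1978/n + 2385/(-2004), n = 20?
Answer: 30273459/6680 ≈ 4532.0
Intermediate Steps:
E = -294221/6680 (E = 6 + (-1978/20 + 2385/(-2004))/2 = 6 + (-1978*1/20 + 2385*(-1/2004))/2 = 6 + (-989/10 - 795/668)/2 = 6 + (½)*(-334301/3340) = 6 - 334301/6680 = -294221/6680 ≈ -44.045)
U = 4576
E + U = -294221/6680 + 4576 = 30273459/6680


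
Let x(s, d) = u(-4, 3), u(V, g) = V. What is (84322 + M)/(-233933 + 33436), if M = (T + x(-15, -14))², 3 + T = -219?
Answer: -135398/200497 ≈ -0.67531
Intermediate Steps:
x(s, d) = -4
T = -222 (T = -3 - 219 = -222)
M = 51076 (M = (-222 - 4)² = (-226)² = 51076)
(84322 + M)/(-233933 + 33436) = (84322 + 51076)/(-233933 + 33436) = 135398/(-200497) = 135398*(-1/200497) = -135398/200497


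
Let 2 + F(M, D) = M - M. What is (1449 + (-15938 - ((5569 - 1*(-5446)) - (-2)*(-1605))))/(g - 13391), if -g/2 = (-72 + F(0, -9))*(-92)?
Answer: 22294/27007 ≈ 0.82549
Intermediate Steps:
F(M, D) = -2 (F(M, D) = -2 + (M - M) = -2 + 0 = -2)
g = -13616 (g = -2*(-72 - 2)*(-92) = -(-148)*(-92) = -2*6808 = -13616)
(1449 + (-15938 - ((5569 - 1*(-5446)) - (-2)*(-1605))))/(g - 13391) = (1449 + (-15938 - ((5569 - 1*(-5446)) - (-2)*(-1605))))/(-13616 - 13391) = (1449 + (-15938 - ((5569 + 5446) - 1*3210)))/(-27007) = (1449 + (-15938 - (11015 - 3210)))*(-1/27007) = (1449 + (-15938 - 1*7805))*(-1/27007) = (1449 + (-15938 - 7805))*(-1/27007) = (1449 - 23743)*(-1/27007) = -22294*(-1/27007) = 22294/27007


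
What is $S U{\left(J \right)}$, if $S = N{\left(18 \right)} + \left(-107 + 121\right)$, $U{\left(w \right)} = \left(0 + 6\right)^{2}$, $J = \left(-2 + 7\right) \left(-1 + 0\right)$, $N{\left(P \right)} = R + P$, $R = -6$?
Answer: $936$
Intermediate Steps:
$N{\left(P \right)} = -6 + P$
$J = -5$ ($J = 5 \left(-1\right) = -5$)
$U{\left(w \right)} = 36$ ($U{\left(w \right)} = 6^{2} = 36$)
$S = 26$ ($S = \left(-6 + 18\right) + \left(-107 + 121\right) = 12 + 14 = 26$)
$S U{\left(J \right)} = 26 \cdot 36 = 936$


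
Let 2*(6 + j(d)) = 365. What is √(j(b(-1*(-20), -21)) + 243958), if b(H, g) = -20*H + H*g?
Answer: √976538/2 ≈ 494.10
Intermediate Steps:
j(d) = 353/2 (j(d) = -6 + (½)*365 = -6 + 365/2 = 353/2)
√(j(b(-1*(-20), -21)) + 243958) = √(353/2 + 243958) = √(488269/2) = √976538/2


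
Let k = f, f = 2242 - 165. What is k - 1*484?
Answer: 1593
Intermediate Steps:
f = 2077
k = 2077
k - 1*484 = 2077 - 1*484 = 2077 - 484 = 1593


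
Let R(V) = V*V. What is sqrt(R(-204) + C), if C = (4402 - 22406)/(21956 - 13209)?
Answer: 2*sqrt(795970763389)/8747 ≈ 203.99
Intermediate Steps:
C = -18004/8747 ≈ -2.0583
R(V) = V**2
sqrt(R(-204) + C) = sqrt((-204)**2 - 18004/8747) = sqrt(41616 - 18004/8747) = sqrt(363997148/8747) = 2*sqrt(795970763389)/8747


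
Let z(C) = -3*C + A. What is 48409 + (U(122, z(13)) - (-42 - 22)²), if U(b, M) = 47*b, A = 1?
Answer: 50047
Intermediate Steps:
z(C) = 1 - 3*C (z(C) = -3*C + 1 = 1 - 3*C)
48409 + (U(122, z(13)) - (-42 - 22)²) = 48409 + (47*122 - (-42 - 22)²) = 48409 + (5734 - 1*(-64)²) = 48409 + (5734 - 1*4096) = 48409 + (5734 - 4096) = 48409 + 1638 = 50047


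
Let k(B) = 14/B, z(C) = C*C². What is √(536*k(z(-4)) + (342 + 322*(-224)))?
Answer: 3*I*√31957/2 ≈ 268.15*I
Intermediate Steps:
z(C) = C³
√(536*k(z(-4)) + (342 + 322*(-224))) = √(536*(14/((-4)³)) + (342 + 322*(-224))) = √(536*(14/(-64)) + (342 - 72128)) = √(536*(14*(-1/64)) - 71786) = √(536*(-7/32) - 71786) = √(-469/4 - 71786) = √(-287613/4) = 3*I*√31957/2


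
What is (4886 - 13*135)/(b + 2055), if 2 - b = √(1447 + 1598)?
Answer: 6440467/4228204 + 3131*√3045/4228204 ≈ 1.5641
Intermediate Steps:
b = 2 - √3045 (b = 2 - √(1447 + 1598) = 2 - √3045 ≈ -53.182)
(4886 - 13*135)/(b + 2055) = (4886 - 13*135)/((2 - √3045) + 2055) = (4886 - 1755)/(2057 - √3045) = 3131/(2057 - √3045)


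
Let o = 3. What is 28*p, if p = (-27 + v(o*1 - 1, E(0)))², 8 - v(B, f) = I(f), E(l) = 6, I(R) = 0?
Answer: 10108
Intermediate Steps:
v(B, f) = 8 (v(B, f) = 8 - 1*0 = 8 + 0 = 8)
p = 361 (p = (-27 + 8)² = (-19)² = 361)
28*p = 28*361 = 10108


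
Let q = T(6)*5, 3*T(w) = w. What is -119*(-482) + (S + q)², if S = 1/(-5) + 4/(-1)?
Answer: 1434791/25 ≈ 57392.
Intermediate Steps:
T(w) = w/3
S = -21/5 (S = 1*(-⅕) + 4*(-1) = -⅕ - 4 = -21/5 ≈ -4.2000)
q = 10 (q = ((⅓)*6)*5 = 2*5 = 10)
-119*(-482) + (S + q)² = -119*(-482) + (-21/5 + 10)² = 57358 + (29/5)² = 57358 + 841/25 = 1434791/25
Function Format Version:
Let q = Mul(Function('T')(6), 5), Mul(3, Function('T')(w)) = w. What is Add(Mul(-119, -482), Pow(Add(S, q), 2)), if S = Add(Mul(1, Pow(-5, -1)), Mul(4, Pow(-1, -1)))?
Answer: Rational(1434791, 25) ≈ 57392.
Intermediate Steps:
Function('T')(w) = Mul(Rational(1, 3), w)
S = Rational(-21, 5) (S = Add(Mul(1, Rational(-1, 5)), Mul(4, -1)) = Add(Rational(-1, 5), -4) = Rational(-21, 5) ≈ -4.2000)
q = 10 (q = Mul(Mul(Rational(1, 3), 6), 5) = Mul(2, 5) = 10)
Add(Mul(-119, -482), Pow(Add(S, q), 2)) = Add(Mul(-119, -482), Pow(Add(Rational(-21, 5), 10), 2)) = Add(57358, Pow(Rational(29, 5), 2)) = Add(57358, Rational(841, 25)) = Rational(1434791, 25)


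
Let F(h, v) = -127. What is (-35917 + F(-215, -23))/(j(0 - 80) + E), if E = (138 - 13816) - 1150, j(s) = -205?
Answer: 36044/15033 ≈ 2.3977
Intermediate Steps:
E = -14828 (E = -13678 - 1150 = -14828)
(-35917 + F(-215, -23))/(j(0 - 80) + E) = (-35917 - 127)/(-205 - 14828) = -36044/(-15033) = -36044*(-1/15033) = 36044/15033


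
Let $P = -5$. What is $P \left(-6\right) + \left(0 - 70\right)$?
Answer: $-40$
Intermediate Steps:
$P \left(-6\right) + \left(0 - 70\right) = \left(-5\right) \left(-6\right) + \left(0 - 70\right) = 30 + \left(0 - 70\right) = 30 - 70 = -40$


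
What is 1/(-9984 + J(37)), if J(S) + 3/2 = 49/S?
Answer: -74/738829 ≈ -0.00010016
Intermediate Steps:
J(S) = -3/2 + 49/S
1/(-9984 + J(37)) = 1/(-9984 + (-3/2 + 49/37)) = 1/(-9984 - 13/74) = 1/(-738829/74) = -74/738829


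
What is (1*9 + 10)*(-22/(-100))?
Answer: 209/50 ≈ 4.1800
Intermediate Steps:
(1*9 + 10)*(-22/(-100)) = (9 + 10)*(-22*(-1/100)) = 19*(11/50) = 209/50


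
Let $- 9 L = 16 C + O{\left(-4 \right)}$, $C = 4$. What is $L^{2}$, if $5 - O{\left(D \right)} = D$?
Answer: $\frac{5329}{81} \approx 65.79$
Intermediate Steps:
$O{\left(D \right)} = 5 - D$
$L = - \frac{73}{9}$ ($L = - \frac{16 \cdot 4 + \left(5 - -4\right)}{9} = - \frac{64 + \left(5 + 4\right)}{9} = - \frac{64 + 9}{9} = \left(- \frac{1}{9}\right) 73 = - \frac{73}{9} \approx -8.1111$)
$L^{2} = \left(- \frac{73}{9}\right)^{2} = \frac{5329}{81}$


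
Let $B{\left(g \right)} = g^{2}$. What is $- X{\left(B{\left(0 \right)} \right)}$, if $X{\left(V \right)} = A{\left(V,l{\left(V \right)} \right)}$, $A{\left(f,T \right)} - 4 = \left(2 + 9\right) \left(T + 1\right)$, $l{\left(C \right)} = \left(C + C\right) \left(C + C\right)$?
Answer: $-15$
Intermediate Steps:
$l{\left(C \right)} = 4 C^{2}$ ($l{\left(C \right)} = 2 C 2 C = 4 C^{2}$)
$A{\left(f,T \right)} = 15 + 11 T$ ($A{\left(f,T \right)} = 4 + \left(2 + 9\right) \left(T + 1\right) = 4 + 11 \left(1 + T\right) = 4 + \left(11 + 11 T\right) = 15 + 11 T$)
$X{\left(V \right)} = 15 + 44 V^{2}$ ($X{\left(V \right)} = 15 + 11 \cdot 4 V^{2} = 15 + 44 V^{2}$)
$- X{\left(B{\left(0 \right)} \right)} = - (15 + 44 \left(0^{2}\right)^{2}) = - (15 + 44 \cdot 0^{2}) = - (15 + 44 \cdot 0) = - (15 + 0) = \left(-1\right) 15 = -15$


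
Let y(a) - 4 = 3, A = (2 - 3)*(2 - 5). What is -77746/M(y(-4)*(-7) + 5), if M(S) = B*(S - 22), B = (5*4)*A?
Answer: 38873/1980 ≈ 19.633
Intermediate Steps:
A = 3 (A = -1*(-3) = 3)
y(a) = 7 (y(a) = 4 + 3 = 7)
B = 60 (B = (5*4)*3 = 20*3 = 60)
M(S) = -1320 + 60*S (M(S) = 60*(S - 22) = 60*(-22 + S) = -1320 + 60*S)
-77746/M(y(-4)*(-7) + 5) = -77746/(-1320 + 60*(7*(-7) + 5)) = -77746/(-1320 + 60*(-49 + 5)) = -77746/(-1320 + 60*(-44)) = -77746/(-1320 - 2640) = -77746/(-3960) = -77746*(-1/3960) = 38873/1980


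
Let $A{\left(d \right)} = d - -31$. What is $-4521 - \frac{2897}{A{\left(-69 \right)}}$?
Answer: $- \frac{168901}{38} \approx -4444.8$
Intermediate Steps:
$A{\left(d \right)} = 31 + d$ ($A{\left(d \right)} = d + 31 = 31 + d$)
$-4521 - \frac{2897}{A{\left(-69 \right)}} = -4521 - \frac{2897}{31 - 69} = -4521 - \frac{2897}{-38} = -4521 - 2897 \left(- \frac{1}{38}\right) = -4521 - - \frac{2897}{38} = -4521 + \frac{2897}{38} = - \frac{168901}{38}$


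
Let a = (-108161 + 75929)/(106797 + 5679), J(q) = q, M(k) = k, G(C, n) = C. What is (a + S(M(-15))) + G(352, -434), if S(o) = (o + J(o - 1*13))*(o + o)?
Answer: 15387780/9373 ≈ 1641.7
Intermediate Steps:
S(o) = 2*o*(-13 + 2*o) (S(o) = (o + (o - 1*13))*(o + o) = (o + (o - 13))*(2*o) = (o + (-13 + o))*(2*o) = (-13 + 2*o)*(2*o) = 2*o*(-13 + 2*o))
a = -2686/9373 (a = -32232/112476 = -32232*1/112476 = -2686/9373 ≈ -0.28657)
(a + S(M(-15))) + G(352, -434) = (-2686/9373 + 2*(-15)*(-13 + 2*(-15))) + 352 = (-2686/9373 + 2*(-15)*(-13 - 30)) + 352 = (-2686/9373 + 2*(-15)*(-43)) + 352 = (-2686/9373 + 1290) + 352 = 12088484/9373 + 352 = 15387780/9373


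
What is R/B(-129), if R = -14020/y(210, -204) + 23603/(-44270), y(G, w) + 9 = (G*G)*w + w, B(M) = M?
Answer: 211726391239/51378127418790 ≈ 0.0041209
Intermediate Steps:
y(G, w) = -9 + w + w*G**2 (y(G, w) = -9 + ((G*G)*w + w) = -9 + (G**2*w + w) = -9 + (w*G**2 + w) = -9 + (w + w*G**2) = -9 + w + w*G**2)
R = -211726391239/398280057510 (R = -14020/(-9 - 204 - 204*210**2) + 23603/(-44270) = -14020/(-9 - 204 - 204*44100) + 23603*(-1/44270) = -14020/(-9 - 204 - 8996400) - 23603/44270 = -14020/(-8996613) - 23603/44270 = -14020*(-1/8996613) - 23603/44270 = 14020/8996613 - 23603/44270 = -211726391239/398280057510 ≈ -0.53160)
R/B(-129) = -211726391239/398280057510/(-129) = -211726391239/398280057510*(-1/129) = 211726391239/51378127418790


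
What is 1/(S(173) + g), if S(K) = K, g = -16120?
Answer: -1/15947 ≈ -6.2708e-5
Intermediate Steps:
1/(S(173) + g) = 1/(173 - 16120) = 1/(-15947) = -1/15947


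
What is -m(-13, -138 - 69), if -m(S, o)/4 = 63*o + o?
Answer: -52992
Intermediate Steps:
m(S, o) = -256*o (m(S, o) = -4*(63*o + o) = -256*o)
-m(-13, -138 - 69) = -(-256)*(-138 - 69) = -(-256)*(-207) = -1*52992 = -52992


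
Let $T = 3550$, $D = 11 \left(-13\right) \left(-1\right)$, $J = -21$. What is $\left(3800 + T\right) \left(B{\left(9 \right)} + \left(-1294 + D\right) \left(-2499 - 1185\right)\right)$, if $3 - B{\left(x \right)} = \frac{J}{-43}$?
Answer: $\frac{1340142552000}{43} \approx 3.1166 \cdot 10^{10}$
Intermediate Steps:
$D = 143$ ($D = \left(-143\right) \left(-1\right) = 143$)
$B{\left(x \right)} = \frac{108}{43}$ ($B{\left(x \right)} = 3 - - \frac{21}{-43} = 3 - \left(-21\right) \left(- \frac{1}{43}\right) = 3 - \frac{21}{43} = \frac{108}{43}$)
$\left(3800 + T\right) \left(B{\left(9 \right)} + \left(-1294 + D\right) \left(-2499 - 1185\right)\right) = \left(3800 + 3550\right) \left(\frac{108}{43} + \left(-1294 + 143\right) \left(-2499 - 1185\right)\right) = 7350 \left(\frac{108}{43} - -4240284\right) = 7350 \left(\frac{108}{43} + 4240284\right) = 7350 \cdot \frac{182332320}{43} = \frac{1340142552000}{43}$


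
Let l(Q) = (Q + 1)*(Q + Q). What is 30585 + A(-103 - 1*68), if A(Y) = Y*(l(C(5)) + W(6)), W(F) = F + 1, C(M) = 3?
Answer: 25284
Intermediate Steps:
W(F) = 1 + F
l(Q) = 2*Q*(1 + Q) (l(Q) = (1 + Q)*(2*Q) = 2*Q*(1 + Q))
A(Y) = 31*Y (A(Y) = Y*(2*3*(1 + 3) + (1 + 6)) = Y*(2*3*4 + 7) = Y*(24 + 7) = Y*31 = 31*Y)
30585 + A(-103 - 1*68) = 30585 + 31*(-103 - 1*68) = 30585 + 31*(-103 - 68) = 30585 + 31*(-171) = 30585 - 5301 = 25284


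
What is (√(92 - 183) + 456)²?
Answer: (456 + I*√91)² ≈ 2.0785e+5 + 8699.9*I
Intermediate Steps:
(√(92 - 183) + 456)² = (√(-91) + 456)² = (I*√91 + 456)² = (456 + I*√91)²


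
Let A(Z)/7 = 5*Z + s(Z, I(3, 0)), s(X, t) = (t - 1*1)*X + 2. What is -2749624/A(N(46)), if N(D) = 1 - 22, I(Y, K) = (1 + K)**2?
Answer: 2749624/721 ≈ 3813.6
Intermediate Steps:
s(X, t) = 2 + X*(-1 + t) (s(X, t) = (t - 1)*X + 2 = (-1 + t)*X + 2 = X*(-1 + t) + 2 = 2 + X*(-1 + t))
N(D) = -21
A(Z) = 14 + 35*Z (A(Z) = 7*(5*Z + (2 - Z + Z*(1 + 0)**2)) = 7*(5*Z + (2 - Z + Z*1**2)) = 7*(5*Z + (2 - Z + Z*1)) = 7*(5*Z + (2 - Z + Z)) = 7*(5*Z + 2) = 7*(2 + 5*Z) = 14 + 35*Z)
-2749624/A(N(46)) = -2749624/(14 + 35*(-21)) = -2749624/(14 - 735) = -2749624/(-721) = -2749624*(-1/721) = 2749624/721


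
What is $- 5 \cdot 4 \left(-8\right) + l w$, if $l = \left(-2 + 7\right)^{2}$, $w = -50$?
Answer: $-1090$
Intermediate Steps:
$l = 25$ ($l = 5^{2} = 25$)
$- 5 \cdot 4 \left(-8\right) + l w = - 5 \cdot 4 \left(-8\right) + 25 \left(-50\right) = \left(-5\right) \left(-32\right) - 1250 = 160 - 1250 = -1090$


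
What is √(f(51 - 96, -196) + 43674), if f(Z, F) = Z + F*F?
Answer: √82045 ≈ 286.44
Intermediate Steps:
f(Z, F) = Z + F²
√(f(51 - 96, -196) + 43674) = √(((51 - 96) + (-196)²) + 43674) = √((-45 + 38416) + 43674) = √(38371 + 43674) = √82045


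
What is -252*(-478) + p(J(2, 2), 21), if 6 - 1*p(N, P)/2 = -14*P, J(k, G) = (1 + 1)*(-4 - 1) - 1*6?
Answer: 121056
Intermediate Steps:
J(k, G) = -16 (J(k, G) = 2*(-5) - 6 = -10 - 6 = -16)
p(N, P) = 12 + 28*P (p(N, P) = 12 - (-28)*P = 12 + 28*P)
-252*(-478) + p(J(2, 2), 21) = -252*(-478) + (12 + 28*21) = 120456 + (12 + 588) = 120456 + 600 = 121056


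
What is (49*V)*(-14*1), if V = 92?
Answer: -63112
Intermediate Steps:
(49*V)*(-14*1) = (49*92)*(-14*1) = 4508*(-14) = -63112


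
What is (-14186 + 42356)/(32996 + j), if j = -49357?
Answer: -28170/16361 ≈ -1.7218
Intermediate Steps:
(-14186 + 42356)/(32996 + j) = (-14186 + 42356)/(32996 - 49357) = 28170/(-16361) = 28170*(-1/16361) = -28170/16361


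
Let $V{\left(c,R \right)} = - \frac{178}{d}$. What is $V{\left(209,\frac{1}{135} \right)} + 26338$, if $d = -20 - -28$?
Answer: $\frac{105263}{4} \approx 26316.0$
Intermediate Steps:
$d = 8$ ($d = -20 + 28 = 8$)
$V{\left(c,R \right)} = - \frac{89}{4}$ ($V{\left(c,R \right)} = - \frac{178}{8} = \left(-178\right) \frac{1}{8} = - \frac{89}{4}$)
$V{\left(209,\frac{1}{135} \right)} + 26338 = - \frac{89}{4} + 26338 = \frac{105263}{4}$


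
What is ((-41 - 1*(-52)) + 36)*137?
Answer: 6439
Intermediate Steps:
((-41 - 1*(-52)) + 36)*137 = ((-41 + 52) + 36)*137 = (11 + 36)*137 = 47*137 = 6439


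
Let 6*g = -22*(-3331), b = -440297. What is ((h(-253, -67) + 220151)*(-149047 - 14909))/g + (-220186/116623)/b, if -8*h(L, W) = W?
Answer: -1011004290415347122293/342085419340522 ≈ -2.9554e+6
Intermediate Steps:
h(L, W) = -W/8
g = 36641/3 (g = (-22*(-3331))/6 = (1/6)*73282 = 36641/3 ≈ 12214.)
((h(-253, -67) + 220151)*(-149047 - 14909))/g + (-220186/116623)/b = ((-1/8*(-67) + 220151)*(-149047 - 14909))/(36641/3) - 220186/116623/(-440297) = ((67/8 + 220151)*(-163956))*(3/36641) - 220186*1/116623*(-1/440297) = ((1761275/8)*(-163956))*(3/36641) - 220186/116623*(-1/440297) = -72192900975/2*3/36641 + 220186/51348757031 = -216578702925/73282 + 220186/51348757031 = -1011004290415347122293/342085419340522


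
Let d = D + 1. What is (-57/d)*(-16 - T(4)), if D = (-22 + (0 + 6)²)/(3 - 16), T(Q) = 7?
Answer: -17043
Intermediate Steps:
D = -14/13 (D = (-22 + 6²)/(-13) = (-22 + 36)*(-1/13) = 14*(-1/13) = -14/13 ≈ -1.0769)
d = -1/13 (d = -14/13 + 1 = -1/13 ≈ -0.076923)
(-57/d)*(-16 - T(4)) = (-57/(-1/13))*(-16 - 1*7) = (-13*(-57))*(-16 - 7) = 741*(-23) = -17043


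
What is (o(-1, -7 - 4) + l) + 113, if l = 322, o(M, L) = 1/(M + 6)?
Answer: 2176/5 ≈ 435.20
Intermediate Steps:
o(M, L) = 1/(6 + M)
(o(-1, -7 - 4) + l) + 113 = (1/(6 - 1) + 322) + 113 = (1/5 + 322) + 113 = (⅕ + 322) + 113 = 1611/5 + 113 = 2176/5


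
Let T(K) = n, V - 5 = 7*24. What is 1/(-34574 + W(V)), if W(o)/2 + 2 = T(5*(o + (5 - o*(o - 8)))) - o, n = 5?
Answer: -1/34914 ≈ -2.8642e-5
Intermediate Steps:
V = 173 (V = 5 + 7*24 = 5 + 168 = 173)
T(K) = 5
W(o) = 6 - 2*o (W(o) = -4 + 2*(5 - o) = -4 + (10 - 2*o) = 6 - 2*o)
1/(-34574 + W(V)) = 1/(-34574 + (6 - 2*173)) = 1/(-34574 + (6 - 346)) = 1/(-34574 - 340) = 1/(-34914) = -1/34914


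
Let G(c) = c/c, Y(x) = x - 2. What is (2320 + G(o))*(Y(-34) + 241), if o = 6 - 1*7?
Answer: 475805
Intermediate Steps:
Y(x) = -2 + x
o = -1 (o = 6 - 7 = -1)
G(c) = 1
(2320 + G(o))*(Y(-34) + 241) = (2320 + 1)*((-2 - 34) + 241) = 2321*(-36 + 241) = 2321*205 = 475805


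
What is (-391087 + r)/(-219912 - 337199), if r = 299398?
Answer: 91689/557111 ≈ 0.16458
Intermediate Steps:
(-391087 + r)/(-219912 - 337199) = (-391087 + 299398)/(-219912 - 337199) = -91689/(-557111) = -91689*(-1/557111) = 91689/557111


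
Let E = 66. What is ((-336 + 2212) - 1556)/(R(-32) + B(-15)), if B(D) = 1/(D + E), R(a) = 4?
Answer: 3264/41 ≈ 79.610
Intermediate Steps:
B(D) = 1/(66 + D) (B(D) = 1/(D + 66) = 1/(66 + D))
((-336 + 2212) - 1556)/(R(-32) + B(-15)) = ((-336 + 2212) - 1556)/(4 + 1/(66 - 15)) = (1876 - 1556)/(4 + 1/51) = 320/(4 + 1/51) = 320/(205/51) = 320*(51/205) = 3264/41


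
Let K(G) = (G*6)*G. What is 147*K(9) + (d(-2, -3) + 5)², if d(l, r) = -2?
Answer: 71451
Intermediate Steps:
K(G) = 6*G² (K(G) = (6*G)*G = 6*G²)
147*K(9) + (d(-2, -3) + 5)² = 147*(6*9²) + (-2 + 5)² = 147*(6*81) + 3² = 147*486 + 9 = 71442 + 9 = 71451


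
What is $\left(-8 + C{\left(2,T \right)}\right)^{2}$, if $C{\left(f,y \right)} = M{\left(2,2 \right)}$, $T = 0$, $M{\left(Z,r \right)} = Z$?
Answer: $36$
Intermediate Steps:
$C{\left(f,y \right)} = 2$
$\left(-8 + C{\left(2,T \right)}\right)^{2} = \left(-8 + 2\right)^{2} = \left(-6\right)^{2} = 36$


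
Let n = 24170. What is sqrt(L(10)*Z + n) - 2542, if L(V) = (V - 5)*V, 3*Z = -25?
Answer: -2542 + 2*sqrt(53445)/3 ≈ -2387.9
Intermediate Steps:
Z = -25/3 (Z = (1/3)*(-25) = -25/3 ≈ -8.3333)
L(V) = V*(-5 + V) (L(V) = (-5 + V)*V = V*(-5 + V))
sqrt(L(10)*Z + n) - 2542 = sqrt((10*(-5 + 10))*(-25/3) + 24170) - 2542 = sqrt((10*5)*(-25/3) + 24170) - 2542 = sqrt(50*(-25/3) + 24170) - 2542 = sqrt(-1250/3 + 24170) - 2542 = sqrt(71260/3) - 2542 = 2*sqrt(53445)/3 - 2542 = -2542 + 2*sqrt(53445)/3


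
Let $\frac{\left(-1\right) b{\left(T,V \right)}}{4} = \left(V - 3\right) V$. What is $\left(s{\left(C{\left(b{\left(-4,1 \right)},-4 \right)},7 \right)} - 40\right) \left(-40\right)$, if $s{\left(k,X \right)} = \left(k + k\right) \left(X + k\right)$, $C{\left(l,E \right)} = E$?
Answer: $2560$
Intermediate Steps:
$b{\left(T,V \right)} = - 4 V \left(-3 + V\right)$ ($b{\left(T,V \right)} = - 4 \left(V - 3\right) V = - 4 \left(-3 + V\right) V = - 4 V \left(-3 + V\right)$)
$s{\left(k,X \right)} = 2 k \left(X + k\right)$
$\left(s{\left(C{\left(b{\left(-4,1 \right)},-4 \right)},7 \right)} - 40\right) \left(-40\right) = \left(2 \left(-4\right) \left(7 - 4\right) - 40\right) \left(-40\right) = \left(2 \left(-4\right) 3 - 40\right) \left(-40\right) = \left(-24 - 40\right) \left(-40\right) = \left(-64\right) \left(-40\right) = 2560$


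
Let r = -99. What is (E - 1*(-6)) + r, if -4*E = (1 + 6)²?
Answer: -421/4 ≈ -105.25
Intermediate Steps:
E = -49/4 (E = -(1 + 6)²/4 = -¼*7² = -¼*49 = -49/4 ≈ -12.250)
(E - 1*(-6)) + r = (-49/4 - 1*(-6)) - 99 = (-49/4 + 6) - 99 = -25/4 - 99 = -421/4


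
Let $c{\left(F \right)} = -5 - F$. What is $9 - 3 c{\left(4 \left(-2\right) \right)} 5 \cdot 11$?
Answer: $-4455$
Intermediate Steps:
$9 - 3 c{\left(4 \left(-2\right) \right)} 5 \cdot 11 = 9 - 3 \left(-5 - 4 \left(-2\right)\right) 5 \cdot 11 = 9 - 3 \left(-5 - -8\right) 5 \cdot 11 = 9 - 3 \left(-5 + 8\right) 5 \cdot 11 = 9 \left(-3\right) 3 \cdot 5 \cdot 11 = 9 \left(\left(-9\right) 5\right) 11 = 9 \left(-45\right) 11 = \left(-405\right) 11 = -4455$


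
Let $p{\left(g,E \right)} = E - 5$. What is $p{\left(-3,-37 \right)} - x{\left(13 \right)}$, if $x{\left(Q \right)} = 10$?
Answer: $-52$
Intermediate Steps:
$p{\left(g,E \right)} = -5 + E$
$p{\left(-3,-37 \right)} - x{\left(13 \right)} = \left(-5 - 37\right) - 10 = -42 - 10 = -52$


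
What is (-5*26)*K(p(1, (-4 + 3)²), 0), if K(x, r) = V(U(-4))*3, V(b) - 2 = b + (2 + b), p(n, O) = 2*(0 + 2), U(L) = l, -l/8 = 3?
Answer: 17160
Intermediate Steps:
l = -24 (l = -8*3 = -24)
U(L) = -24
p(n, O) = 4 (p(n, O) = 2*2 = 4)
V(b) = 4 + 2*b (V(b) = 2 + (b + (2 + b)) = 2 + (2 + 2*b) = 4 + 2*b)
K(x, r) = -132 (K(x, r) = (4 + 2*(-24))*3 = (4 - 48)*3 = -44*3 = -132)
(-5*26)*K(p(1, (-4 + 3)²), 0) = -5*26*(-132) = -130*(-132) = 17160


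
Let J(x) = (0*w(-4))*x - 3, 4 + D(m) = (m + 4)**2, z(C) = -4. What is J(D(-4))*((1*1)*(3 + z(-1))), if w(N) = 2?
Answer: 3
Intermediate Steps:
D(m) = -4 + (4 + m)**2 (D(m) = -4 + (m + 4)**2 = -4 + (4 + m)**2)
J(x) = -3 (J(x) = (0*2)*x - 3 = 0*x - 3 = 0 - 3 = -3)
J(D(-4))*((1*1)*(3 + z(-1))) = -3*1*1*(3 - 4) = -3*(-1) = 3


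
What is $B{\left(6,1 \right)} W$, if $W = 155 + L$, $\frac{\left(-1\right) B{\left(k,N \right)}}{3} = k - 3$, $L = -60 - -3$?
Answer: $-882$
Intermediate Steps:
$L = -57$ ($L = -60 + 3 = -57$)
$B{\left(k,N \right)} = 9 - 3 k$ ($B{\left(k,N \right)} = - 3 \left(k - 3\right) = - 3 \left(-3 + k\right) = 9 - 3 k$)
$W = 98$ ($W = 155 - 57 = 98$)
$B{\left(6,1 \right)} W = \left(9 - 18\right) 98 = \left(-9\right) 98 = -882$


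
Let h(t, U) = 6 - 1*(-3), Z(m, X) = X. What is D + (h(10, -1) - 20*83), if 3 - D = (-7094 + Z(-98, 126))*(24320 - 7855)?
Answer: 114726472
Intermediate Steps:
h(t, U) = 9 (h(t, U) = 6 + 3 = 9)
D = 114728123 (D = 3 - (-7094 + 126)*(24320 - 7855) = 3 - (-6968)*16465 = 3 - 1*(-114728120) = 3 + 114728120 = 114728123)
D + (h(10, -1) - 20*83) = 114728123 + (9 - 20*83) = 114728123 + (9 - 1660) = 114728123 - 1651 = 114726472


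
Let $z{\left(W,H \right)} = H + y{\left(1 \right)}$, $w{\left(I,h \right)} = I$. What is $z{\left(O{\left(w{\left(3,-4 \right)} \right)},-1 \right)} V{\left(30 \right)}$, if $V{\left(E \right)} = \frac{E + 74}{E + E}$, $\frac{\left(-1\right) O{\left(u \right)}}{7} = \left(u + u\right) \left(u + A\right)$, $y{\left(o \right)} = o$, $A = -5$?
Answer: $0$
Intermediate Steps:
$O{\left(u \right)} = - 14 u \left(-5 + u\right)$ ($O{\left(u \right)} = - 7 \left(u + u\right) \left(u - 5\right) = - 7 \cdot 2 u \left(-5 + u\right) = - 14 u \left(-5 + u\right)$)
$V{\left(E \right)} = \frac{74 + E}{2 E}$
$z{\left(W,H \right)} = 1 + H$ ($z{\left(W,H \right)} = H + 1 = 1 + H$)
$z{\left(O{\left(w{\left(3,-4 \right)} \right)},-1 \right)} V{\left(30 \right)} = \left(1 - 1\right) \frac{74 + 30}{2 \cdot 30} = 0 \cdot \frac{1}{2} \cdot \frac{1}{30} \cdot 104 = 0 \cdot \frac{26}{15} = 0$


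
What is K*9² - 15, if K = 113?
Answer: 9138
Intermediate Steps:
K*9² - 15 = 113*9² - 15 = 113*81 - 15 = 9153 - 15 = 9138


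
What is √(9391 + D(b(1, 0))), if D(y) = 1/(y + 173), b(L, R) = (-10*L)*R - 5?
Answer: √66262938/84 ≈ 96.907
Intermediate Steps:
b(L, R) = -5 - 10*L*R (b(L, R) = -10*L*R - 5 = -5 - 10*L*R)
D(y) = 1/(173 + y)
√(9391 + D(b(1, 0))) = √(9391 + 1/(173 + (-5 - 10*1*0))) = √(9391 + 1/(173 + (-5 + 0))) = √(9391 + 1/(173 - 5)) = √(9391 + 1/168) = √(1577689/168) = √66262938/84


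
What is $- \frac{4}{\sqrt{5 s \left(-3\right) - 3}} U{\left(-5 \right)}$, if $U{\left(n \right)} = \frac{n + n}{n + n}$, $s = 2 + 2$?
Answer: $\frac{4 i \sqrt{7}}{21} \approx 0.50395 i$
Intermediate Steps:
$s = 4$
$U{\left(n \right)} = 1$ ($U{\left(n \right)} = \frac{2 n}{2 n} = 2 n \frac{1}{2 n} = 1$)
$- \frac{4}{\sqrt{5 s \left(-3\right) - 3}} U{\left(-5 \right)} = - \frac{4}{\sqrt{5 \cdot 4 \left(-3\right) - 3}} \cdot 1 = - \frac{4}{\sqrt{20 \left(-3\right) - 3}} \cdot 1 = - \frac{4}{\sqrt{-60 - 3}} \cdot 1 = - \frac{4}{\sqrt{-63}} \cdot 1 = - \frac{4}{3 i \sqrt{7}} \cdot 1 = - 4 \left(- \frac{i \sqrt{7}}{21}\right) 1 = - \frac{\left(-4\right) i \sqrt{7}}{21} \cdot 1 = \frac{4 i \sqrt{7}}{21} \cdot 1 = \frac{4 i \sqrt{7}}{21}$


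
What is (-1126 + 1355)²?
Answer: 52441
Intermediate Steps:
(-1126 + 1355)² = 229² = 52441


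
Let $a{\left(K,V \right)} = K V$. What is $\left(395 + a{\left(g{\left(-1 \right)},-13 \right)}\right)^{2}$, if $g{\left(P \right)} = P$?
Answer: $166464$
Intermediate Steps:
$\left(395 + a{\left(g{\left(-1 \right)},-13 \right)}\right)^{2} = \left(395 - -13\right)^{2} = \left(395 + 13\right)^{2} = 408^{2} = 166464$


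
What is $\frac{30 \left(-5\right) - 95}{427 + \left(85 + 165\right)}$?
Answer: $- \frac{245}{677} \approx -0.36189$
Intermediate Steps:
$\frac{30 \left(-5\right) - 95}{427 + \left(85 + 165\right)} = \frac{-150 - 95}{427 + 250} = - \frac{245}{677}$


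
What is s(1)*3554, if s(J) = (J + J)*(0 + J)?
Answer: 7108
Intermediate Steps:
s(J) = 2*J² (s(J) = (2*J)*J = 2*J²)
s(1)*3554 = (2*1²)*3554 = (2*1)*3554 = 2*3554 = 7108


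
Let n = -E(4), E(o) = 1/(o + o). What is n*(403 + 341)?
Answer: -93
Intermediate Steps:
E(o) = 1/(2*o)
n = -1/8 (n = -1/(2*4) = -1*1/8 = -1/8 ≈ -0.12500)
n*(403 + 341) = -(403 + 341)/8 = -1/8*744 = -93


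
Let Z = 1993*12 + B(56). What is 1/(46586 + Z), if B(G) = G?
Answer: 1/70558 ≈ 1.4173e-5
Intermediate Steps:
Z = 23972 (Z = 1993*12 + 56 = 23916 + 56 = 23972)
1/(46586 + Z) = 1/(46586 + 23972) = 1/70558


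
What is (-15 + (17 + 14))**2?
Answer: 256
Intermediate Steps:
(-15 + (17 + 14))**2 = (-15 + 31)**2 = 16**2 = 256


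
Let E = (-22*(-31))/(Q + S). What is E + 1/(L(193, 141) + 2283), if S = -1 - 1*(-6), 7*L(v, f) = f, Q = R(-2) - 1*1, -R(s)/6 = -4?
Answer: 1374425/56427 ≈ 24.358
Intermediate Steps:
R(s) = 24 (R(s) = -6*(-4) = 24)
Q = 23 (Q = 24 - 1*1 = 24 - 1 = 23)
L(v, f) = f/7
S = 5 (S = -1 + 6 = 5)
E = 341/14 (E = (-22*(-31))/(23 + 5) = 682/28 = 682*(1/28) = 341/14 ≈ 24.357)
E + 1/(L(193, 141) + 2283) = 341/14 + 1/((⅐)*141 + 2283) = 341/14 + 1/(141/7 + 2283) = 341/14 + 1/(16122/7) = 341/14 + 7/16122 = 1374425/56427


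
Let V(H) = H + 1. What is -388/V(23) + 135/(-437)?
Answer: -43199/2622 ≈ -16.476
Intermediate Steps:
V(H) = 1 + H
-388/V(23) + 135/(-437) = -388/(1 + 23) + 135/(-437) = -388/24 + 135*(-1/437) = -388*1/24 - 135/437 = -97/6 - 135/437 = -43199/2622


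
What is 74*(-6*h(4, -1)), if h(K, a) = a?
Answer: 444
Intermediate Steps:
74*(-6*h(4, -1)) = 74*(-6*(-1)) = 74*6 = 444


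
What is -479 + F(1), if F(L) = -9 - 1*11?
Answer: -499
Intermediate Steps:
F(L) = -20 (F(L) = -9 - 11 = -20)
-479 + F(1) = -479 - 20 = -499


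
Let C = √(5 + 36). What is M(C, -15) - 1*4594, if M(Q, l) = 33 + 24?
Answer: -4537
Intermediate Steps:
C = √41 ≈ 6.4031
M(Q, l) = 57
M(C, -15) - 1*4594 = 57 - 1*4594 = 57 - 4594 = -4537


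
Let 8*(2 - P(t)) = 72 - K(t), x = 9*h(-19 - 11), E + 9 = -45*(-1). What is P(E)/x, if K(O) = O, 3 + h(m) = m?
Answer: 5/594 ≈ 0.0084175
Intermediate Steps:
h(m) = -3 + m
E = 36 (E = -9 - 45*(-1) = -9 + 45 = 36)
x = -297 (x = 9*(-3 + (-19 - 11)) = 9*(-3 - 30) = 9*(-33) = -297)
P(t) = -7 + t/8 (P(t) = 2 - (72 - t)/8 = 2 + (-9 + t/8) = -7 + t/8)
P(E)/x = (-7 + (1/8)*36)/(-297) = (-7 + 9/2)*(-1/297) = -5/2*(-1/297) = 5/594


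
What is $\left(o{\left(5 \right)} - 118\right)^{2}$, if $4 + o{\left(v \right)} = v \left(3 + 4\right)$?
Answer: $7569$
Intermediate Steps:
$o{\left(v \right)} = -4 + 7 v$ ($o{\left(v \right)} = -4 + v \left(3 + 4\right) = -4 + v 7 = -4 + 7 v$)
$\left(o{\left(5 \right)} - 118\right)^{2} = \left(\left(-4 + 7 \cdot 5\right) - 118\right)^{2} = \left(\left(-4 + 35\right) - 118\right)^{2} = \left(31 - 118\right)^{2} = \left(-87\right)^{2} = 7569$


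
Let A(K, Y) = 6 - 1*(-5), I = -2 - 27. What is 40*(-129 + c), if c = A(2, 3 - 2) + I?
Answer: -5880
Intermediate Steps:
I = -29
A(K, Y) = 11 (A(K, Y) = 6 + 5 = 11)
c = -18 (c = 11 - 29 = -18)
40*(-129 + c) = 40*(-129 - 18) = 40*(-147) = -5880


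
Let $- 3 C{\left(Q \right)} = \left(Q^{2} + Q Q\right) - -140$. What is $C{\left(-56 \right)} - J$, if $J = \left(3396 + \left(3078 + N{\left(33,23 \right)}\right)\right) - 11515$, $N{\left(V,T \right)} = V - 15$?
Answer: $\frac{8657}{3} \approx 2885.7$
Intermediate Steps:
$N{\left(V,T \right)} = -15 + V$
$C{\left(Q \right)} = - \frac{140}{3} - \frac{2 Q^{2}}{3}$ ($C{\left(Q \right)} = - \frac{\left(Q^{2} + Q Q\right) - -140}{3} = - \frac{\left(Q^{2} + Q^{2}\right) + 140}{3} = - \frac{2 Q^{2} + 140}{3} = - \frac{140 + 2 Q^{2}}{3} = - \frac{140}{3} - \frac{2 Q^{2}}{3}$)
$J = -5023$ ($J = \left(3396 + \left(3078 + \left(-15 + 33\right)\right)\right) - 11515 = \left(3396 + \left(3078 + 18\right)\right) - 11515 = \left(3396 + 3096\right) - 11515 = 6492 - 11515 = -5023$)
$C{\left(-56 \right)} - J = \left(- \frac{140}{3} - \frac{2 \left(-56\right)^{2}}{3}\right) - -5023 = \left(- \frac{140}{3} - \frac{6272}{3}\right) + 5023 = - \frac{6412}{3} + 5023 = \frac{8657}{3}$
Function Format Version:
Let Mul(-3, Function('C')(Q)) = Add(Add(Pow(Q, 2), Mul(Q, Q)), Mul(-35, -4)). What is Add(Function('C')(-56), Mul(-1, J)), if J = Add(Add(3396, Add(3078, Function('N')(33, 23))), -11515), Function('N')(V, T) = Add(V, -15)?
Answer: Rational(8657, 3) ≈ 2885.7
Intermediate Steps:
Function('N')(V, T) = Add(-15, V)
Function('C')(Q) = Add(Rational(-140, 3), Mul(Rational(-2, 3), Pow(Q, 2))) (Function('C')(Q) = Mul(Rational(-1, 3), Add(Add(Pow(Q, 2), Mul(Q, Q)), Mul(-35, -4))) = Mul(Rational(-1, 3), Add(Add(Pow(Q, 2), Pow(Q, 2)), 140)) = Mul(Rational(-1, 3), Add(Mul(2, Pow(Q, 2)), 140)) = Mul(Rational(-1, 3), Add(140, Mul(2, Pow(Q, 2)))) = Add(Rational(-140, 3), Mul(Rational(-2, 3), Pow(Q, 2))))
J = -5023 (J = Add(Add(3396, Add(3078, Add(-15, 33))), -11515) = Add(Add(3396, Add(3078, 18)), -11515) = Add(Add(3396, 3096), -11515) = Add(6492, -11515) = -5023)
Add(Function('C')(-56), Mul(-1, J)) = Add(Add(Rational(-140, 3), Mul(Rational(-2, 3), Pow(-56, 2))), Mul(-1, -5023)) = Add(Add(Rational(-140, 3), Mul(Rational(-2, 3), 3136)), 5023) = Add(Add(Rational(-140, 3), Rational(-6272, 3)), 5023) = Add(Rational(-6412, 3), 5023) = Rational(8657, 3)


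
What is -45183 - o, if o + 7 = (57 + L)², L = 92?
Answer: -67377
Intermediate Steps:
o = 22194 (o = -7 + (57 + 92)² = -7 + 149² = -7 + 22201 = 22194)
-45183 - o = -45183 - 1*22194 = -45183 - 22194 = -67377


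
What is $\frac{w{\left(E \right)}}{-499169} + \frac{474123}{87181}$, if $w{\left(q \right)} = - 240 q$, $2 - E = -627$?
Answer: $\frac{249828347547}{43518052589} \approx 5.7408$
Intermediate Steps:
$E = 629$ ($E = 2 - -627 = 2 + 627 = 629$)
$\frac{w{\left(E \right)}}{-499169} + \frac{474123}{87181} = \frac{\left(-240\right) 629}{-499169} + \frac{474123}{87181} = \left(-150960\right) \left(- \frac{1}{499169}\right) + 474123 \cdot \frac{1}{87181} = \frac{150960}{499169} + \frac{474123}{87181} = \frac{249828347547}{43518052589}$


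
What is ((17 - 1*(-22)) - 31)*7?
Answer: 56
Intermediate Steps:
((17 - 1*(-22)) - 31)*7 = ((17 + 22) - 31)*7 = (39 - 31)*7 = 8*7 = 56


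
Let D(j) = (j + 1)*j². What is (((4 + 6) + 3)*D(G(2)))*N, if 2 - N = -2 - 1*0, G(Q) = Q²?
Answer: 4160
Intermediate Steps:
N = 4 (N = 2 - (-2 - 1*0) = 2 - (-2 + 0) = 2 - 1*(-2) = 2 + 2 = 4)
D(j) = j²*(1 + j) (D(j) = (1 + j)*j² = j²*(1 + j))
(((4 + 6) + 3)*D(G(2)))*N = (((4 + 6) + 3)*((2²)²*(1 + 2²)))*4 = ((10 + 3)*(4²*(1 + 4)))*4 = (13*(16*5))*4 = (13*80)*4 = 1040*4 = 4160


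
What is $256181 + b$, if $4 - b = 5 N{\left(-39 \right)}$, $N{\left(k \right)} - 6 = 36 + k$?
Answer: $256170$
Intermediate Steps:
$N{\left(k \right)} = 42 + k$ ($N{\left(k \right)} = 6 + \left(36 + k\right) = 42 + k$)
$b = -11$ ($b = 4 - 5 \left(42 - 39\right) = 4 - 5 \cdot 3 = 4 - 15 = -11$)
$256181 + b = 256181 - 11 = 256170$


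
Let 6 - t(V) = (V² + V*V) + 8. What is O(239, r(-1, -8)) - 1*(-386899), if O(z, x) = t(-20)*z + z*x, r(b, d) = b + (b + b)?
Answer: 194504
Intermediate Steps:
r(b, d) = 3*b (r(b, d) = b + 2*b = 3*b)
t(V) = -2 - 2*V² (t(V) = 6 - ((V² + V*V) + 8) = 6 - ((V² + V²) + 8) = 6 - (2*V² + 8) = 6 - (8 + 2*V²) = 6 + (-8 - 2*V²) = -2 - 2*V²)
O(z, x) = -802*z + x*z (O(z, x) = (-2 - 2*(-20)²)*z + z*x = (-2 - 2*400)*z + x*z = (-2 - 800)*z + x*z = -802*z + x*z)
O(239, r(-1, -8)) - 1*(-386899) = 239*(-802 + 3*(-1)) - 1*(-386899) = 239*(-802 - 3) + 386899 = 239*(-805) + 386899 = -192395 + 386899 = 194504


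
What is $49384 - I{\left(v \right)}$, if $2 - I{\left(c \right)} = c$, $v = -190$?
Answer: $49192$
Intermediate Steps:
$I{\left(c \right)} = 2 - c$
$49384 - I{\left(v \right)} = 49384 - \left(2 - -190\right) = 49384 - \left(2 + 190\right) = 49384 - 192 = 49192$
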